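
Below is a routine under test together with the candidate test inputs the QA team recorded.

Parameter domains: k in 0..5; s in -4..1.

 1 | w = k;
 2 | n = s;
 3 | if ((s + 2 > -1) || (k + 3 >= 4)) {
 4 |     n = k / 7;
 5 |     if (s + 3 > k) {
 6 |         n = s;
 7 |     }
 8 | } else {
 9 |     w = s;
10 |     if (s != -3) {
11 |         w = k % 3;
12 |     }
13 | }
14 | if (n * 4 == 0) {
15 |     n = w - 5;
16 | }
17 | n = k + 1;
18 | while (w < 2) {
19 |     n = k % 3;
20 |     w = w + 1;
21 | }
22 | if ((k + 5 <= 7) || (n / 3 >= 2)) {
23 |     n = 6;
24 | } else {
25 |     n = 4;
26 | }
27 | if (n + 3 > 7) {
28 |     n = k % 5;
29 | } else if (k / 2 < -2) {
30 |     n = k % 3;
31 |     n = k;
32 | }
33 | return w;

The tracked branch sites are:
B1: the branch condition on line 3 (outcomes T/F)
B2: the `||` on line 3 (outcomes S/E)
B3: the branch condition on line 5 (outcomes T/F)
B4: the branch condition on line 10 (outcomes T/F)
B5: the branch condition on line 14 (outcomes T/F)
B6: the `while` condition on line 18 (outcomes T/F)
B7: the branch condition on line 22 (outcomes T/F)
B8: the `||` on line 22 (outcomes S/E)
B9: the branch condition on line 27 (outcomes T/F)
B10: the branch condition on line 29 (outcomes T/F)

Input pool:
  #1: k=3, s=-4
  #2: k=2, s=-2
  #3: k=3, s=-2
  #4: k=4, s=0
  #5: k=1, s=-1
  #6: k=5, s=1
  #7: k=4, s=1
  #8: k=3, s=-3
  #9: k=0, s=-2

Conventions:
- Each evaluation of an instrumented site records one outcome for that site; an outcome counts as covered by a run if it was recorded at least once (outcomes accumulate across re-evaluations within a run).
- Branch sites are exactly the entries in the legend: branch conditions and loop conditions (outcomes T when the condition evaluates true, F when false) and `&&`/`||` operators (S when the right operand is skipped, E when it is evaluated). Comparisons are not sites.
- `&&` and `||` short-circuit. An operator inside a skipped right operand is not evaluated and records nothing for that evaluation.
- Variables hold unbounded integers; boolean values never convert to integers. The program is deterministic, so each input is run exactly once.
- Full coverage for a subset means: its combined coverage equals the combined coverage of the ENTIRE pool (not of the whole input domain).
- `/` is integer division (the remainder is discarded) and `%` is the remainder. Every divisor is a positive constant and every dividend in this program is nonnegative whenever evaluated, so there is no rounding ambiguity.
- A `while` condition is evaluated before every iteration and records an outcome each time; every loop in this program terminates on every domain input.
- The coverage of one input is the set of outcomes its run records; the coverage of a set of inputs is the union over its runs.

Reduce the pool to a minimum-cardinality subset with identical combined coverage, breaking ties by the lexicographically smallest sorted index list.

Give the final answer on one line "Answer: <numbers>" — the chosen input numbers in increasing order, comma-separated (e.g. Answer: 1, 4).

input #1 (k=3, s=-4): events B2->E, B1->T, B3->F, B5->T, B6->F, B8->E, B7->F, B9->F, B10->F; covers B1=T, B2=E, B3=F, B5=T, B6=F, B7=F, B8=E, B9=F, B10=F
input #2 (k=2, s=-2): events B2->S, B1->T, B3->F, B5->T, B6->F, B8->S, B7->T, B9->T; covers B1=T, B2=S, B3=F, B5=T, B6=F, B7=T, B8=S, B9=T
input #3 (k=3, s=-2): events B2->S, B1->T, B3->F, B5->T, B6->F, B8->E, B7->F, B9->F, B10->F; covers B1=T, B2=S, B3=F, B5=T, B6=F, B7=F, B8=E, B9=F, B10=F
input #4 (k=4, s=0): events B2->S, B1->T, B3->F, B5->T, B6->F, B8->E, B7->F, B9->F, B10->F; covers B1=T, B2=S, B3=F, B5=T, B6=F, B7=F, B8=E, B9=F, B10=F
input #5 (k=1, s=-1): events B2->S, B1->T, B3->T, B5->F, B6->T, B6->F, B8->S, B7->T, B9->T; covers B1=T, B2=S, B3=T, B5=F, B6=T, B6=F, B7=T, B8=S, B9=T
input #6 (k=5, s=1): events B2->S, B1->T, B3->F, B5->T, B6->F, B8->E, B7->T, B9->T; covers B1=T, B2=S, B3=F, B5=T, B6=F, B7=T, B8=E, B9=T
input #7 (k=4, s=1): events B2->S, B1->T, B3->F, B5->T, B6->F, B8->E, B7->F, B9->F, B10->F; covers B1=T, B2=S, B3=F, B5=T, B6=F, B7=F, B8=E, B9=F, B10=F
input #8 (k=3, s=-3): events B2->E, B1->T, B3->F, B5->T, B6->F, B8->E, B7->F, B9->F, B10->F; covers B1=T, B2=E, B3=F, B5=T, B6=F, B7=F, B8=E, B9=F, B10=F
input #9 (k=0, s=-2): events B2->S, B1->T, B3->T, B5->F, B6->T, B6->T, B6->F, B8->S, B7->T, B9->T; covers B1=T, B2=S, B3=T, B5=F, B6=T, B6=F, B7=T, B8=S, B9=T
the full pool covers 16 outcomes: B1=T, B2=S, B2=E, B3=T, B3=F, B5=T, B5=F, B6=T, B6=F, B7=T, B7=F, B8=S, B8=E, B9=T, B9=F, B10=F
every size-1 subset falls short of the 16 outcomes (best: 9/16)
inputs {1, 5} (size 2) cover everything; no size-2 subset with a lexicographically smaller index list covers all 16

Answer: 1, 5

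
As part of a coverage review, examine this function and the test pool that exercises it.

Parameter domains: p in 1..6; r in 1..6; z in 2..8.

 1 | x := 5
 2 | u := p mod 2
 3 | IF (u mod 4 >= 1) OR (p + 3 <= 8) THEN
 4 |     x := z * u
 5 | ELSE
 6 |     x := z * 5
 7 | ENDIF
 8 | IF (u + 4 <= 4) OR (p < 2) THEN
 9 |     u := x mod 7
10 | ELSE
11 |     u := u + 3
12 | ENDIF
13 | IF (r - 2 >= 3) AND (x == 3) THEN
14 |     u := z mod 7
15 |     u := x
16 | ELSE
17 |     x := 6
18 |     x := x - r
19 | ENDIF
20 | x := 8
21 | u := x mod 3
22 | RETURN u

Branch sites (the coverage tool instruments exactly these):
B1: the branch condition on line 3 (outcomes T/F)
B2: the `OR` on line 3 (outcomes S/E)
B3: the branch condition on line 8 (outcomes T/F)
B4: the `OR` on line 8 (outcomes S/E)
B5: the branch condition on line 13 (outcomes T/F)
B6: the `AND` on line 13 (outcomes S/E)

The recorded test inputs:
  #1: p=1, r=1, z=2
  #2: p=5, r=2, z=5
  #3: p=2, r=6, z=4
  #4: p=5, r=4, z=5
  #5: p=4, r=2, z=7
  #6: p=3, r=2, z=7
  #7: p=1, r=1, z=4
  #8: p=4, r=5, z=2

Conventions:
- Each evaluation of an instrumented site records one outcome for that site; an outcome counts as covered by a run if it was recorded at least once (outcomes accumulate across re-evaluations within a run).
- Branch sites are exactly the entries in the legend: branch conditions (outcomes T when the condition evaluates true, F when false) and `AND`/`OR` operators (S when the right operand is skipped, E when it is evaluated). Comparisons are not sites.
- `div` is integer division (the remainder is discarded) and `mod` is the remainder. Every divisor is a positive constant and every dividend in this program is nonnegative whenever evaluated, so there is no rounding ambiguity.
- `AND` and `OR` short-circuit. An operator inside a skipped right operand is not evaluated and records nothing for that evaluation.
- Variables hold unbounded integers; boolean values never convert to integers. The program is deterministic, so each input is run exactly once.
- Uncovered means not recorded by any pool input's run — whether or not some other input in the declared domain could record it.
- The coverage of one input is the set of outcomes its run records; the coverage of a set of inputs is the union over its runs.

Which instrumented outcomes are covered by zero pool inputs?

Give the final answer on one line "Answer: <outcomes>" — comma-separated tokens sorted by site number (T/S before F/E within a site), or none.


#1 (p=1, r=1, z=2) -> B2->S, B1->T, B4->E, B3->T, B6->S, B5->F; covered: B1=T, B2=S, B3=T, B4=E, B5=F, B6=S
#2 (p=5, r=2, z=5) -> B2->S, B1->T, B4->E, B3->F, B6->S, B5->F; covered: B1=T, B2=S, B3=F, B4=E, B5=F, B6=S
#3 (p=2, r=6, z=4) -> B2->E, B1->T, B4->S, B3->T, B6->E, B5->F; covered: B1=T, B2=E, B3=T, B4=S, B5=F, B6=E
#4 (p=5, r=4, z=5) -> B2->S, B1->T, B4->E, B3->F, B6->S, B5->F; covered: B1=T, B2=S, B3=F, B4=E, B5=F, B6=S
#5 (p=4, r=2, z=7) -> B2->E, B1->T, B4->S, B3->T, B6->S, B5->F; covered: B1=T, B2=E, B3=T, B4=S, B5=F, B6=S
#6 (p=3, r=2, z=7) -> B2->S, B1->T, B4->E, B3->F, B6->S, B5->F; covered: B1=T, B2=S, B3=F, B4=E, B5=F, B6=S
#7 (p=1, r=1, z=4) -> B2->S, B1->T, B4->E, B3->T, B6->S, B5->F; covered: B1=T, B2=S, B3=T, B4=E, B5=F, B6=S
#8 (p=4, r=5, z=2) -> B2->E, B1->T, B4->S, B3->T, B6->E, B5->F; covered: B1=T, B2=E, B3=T, B4=S, B5=F, B6=E
union over the pool: B1=T, B2=S, B2=E, B3=T, B3=F, B4=S, B4=E, B5=F, B6=S, B6=E
uncovered (2 of 12): B1=F, B5=T
Answer: B1=F, B5=T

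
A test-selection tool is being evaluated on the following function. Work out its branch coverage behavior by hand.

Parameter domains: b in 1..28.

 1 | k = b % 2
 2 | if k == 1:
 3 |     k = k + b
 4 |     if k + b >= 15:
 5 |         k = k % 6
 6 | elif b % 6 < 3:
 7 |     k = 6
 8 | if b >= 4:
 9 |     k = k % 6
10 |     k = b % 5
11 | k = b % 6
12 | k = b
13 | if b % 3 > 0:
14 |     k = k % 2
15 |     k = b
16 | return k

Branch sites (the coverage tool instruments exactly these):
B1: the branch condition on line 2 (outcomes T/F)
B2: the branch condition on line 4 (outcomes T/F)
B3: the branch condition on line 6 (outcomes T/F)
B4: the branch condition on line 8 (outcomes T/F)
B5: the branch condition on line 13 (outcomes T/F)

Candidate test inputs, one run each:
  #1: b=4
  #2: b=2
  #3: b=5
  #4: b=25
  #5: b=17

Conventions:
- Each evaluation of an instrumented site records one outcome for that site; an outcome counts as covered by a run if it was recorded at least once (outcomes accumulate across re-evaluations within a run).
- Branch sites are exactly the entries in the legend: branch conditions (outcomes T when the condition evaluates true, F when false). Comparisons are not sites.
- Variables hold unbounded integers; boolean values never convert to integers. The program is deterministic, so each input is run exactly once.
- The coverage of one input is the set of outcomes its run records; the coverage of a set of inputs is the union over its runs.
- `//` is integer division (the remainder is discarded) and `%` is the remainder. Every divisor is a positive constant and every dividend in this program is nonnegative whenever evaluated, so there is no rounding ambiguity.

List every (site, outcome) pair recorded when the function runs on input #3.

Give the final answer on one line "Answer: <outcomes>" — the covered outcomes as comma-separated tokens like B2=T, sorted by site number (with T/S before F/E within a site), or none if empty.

Simulating input #3 (b=5) step by step:
  B1->T, B2->F, B4->T, B5->T
deduplicating events, the covered set is: B1=T, B2=F, B4=T, B5=T

Answer: B1=T, B2=F, B4=T, B5=T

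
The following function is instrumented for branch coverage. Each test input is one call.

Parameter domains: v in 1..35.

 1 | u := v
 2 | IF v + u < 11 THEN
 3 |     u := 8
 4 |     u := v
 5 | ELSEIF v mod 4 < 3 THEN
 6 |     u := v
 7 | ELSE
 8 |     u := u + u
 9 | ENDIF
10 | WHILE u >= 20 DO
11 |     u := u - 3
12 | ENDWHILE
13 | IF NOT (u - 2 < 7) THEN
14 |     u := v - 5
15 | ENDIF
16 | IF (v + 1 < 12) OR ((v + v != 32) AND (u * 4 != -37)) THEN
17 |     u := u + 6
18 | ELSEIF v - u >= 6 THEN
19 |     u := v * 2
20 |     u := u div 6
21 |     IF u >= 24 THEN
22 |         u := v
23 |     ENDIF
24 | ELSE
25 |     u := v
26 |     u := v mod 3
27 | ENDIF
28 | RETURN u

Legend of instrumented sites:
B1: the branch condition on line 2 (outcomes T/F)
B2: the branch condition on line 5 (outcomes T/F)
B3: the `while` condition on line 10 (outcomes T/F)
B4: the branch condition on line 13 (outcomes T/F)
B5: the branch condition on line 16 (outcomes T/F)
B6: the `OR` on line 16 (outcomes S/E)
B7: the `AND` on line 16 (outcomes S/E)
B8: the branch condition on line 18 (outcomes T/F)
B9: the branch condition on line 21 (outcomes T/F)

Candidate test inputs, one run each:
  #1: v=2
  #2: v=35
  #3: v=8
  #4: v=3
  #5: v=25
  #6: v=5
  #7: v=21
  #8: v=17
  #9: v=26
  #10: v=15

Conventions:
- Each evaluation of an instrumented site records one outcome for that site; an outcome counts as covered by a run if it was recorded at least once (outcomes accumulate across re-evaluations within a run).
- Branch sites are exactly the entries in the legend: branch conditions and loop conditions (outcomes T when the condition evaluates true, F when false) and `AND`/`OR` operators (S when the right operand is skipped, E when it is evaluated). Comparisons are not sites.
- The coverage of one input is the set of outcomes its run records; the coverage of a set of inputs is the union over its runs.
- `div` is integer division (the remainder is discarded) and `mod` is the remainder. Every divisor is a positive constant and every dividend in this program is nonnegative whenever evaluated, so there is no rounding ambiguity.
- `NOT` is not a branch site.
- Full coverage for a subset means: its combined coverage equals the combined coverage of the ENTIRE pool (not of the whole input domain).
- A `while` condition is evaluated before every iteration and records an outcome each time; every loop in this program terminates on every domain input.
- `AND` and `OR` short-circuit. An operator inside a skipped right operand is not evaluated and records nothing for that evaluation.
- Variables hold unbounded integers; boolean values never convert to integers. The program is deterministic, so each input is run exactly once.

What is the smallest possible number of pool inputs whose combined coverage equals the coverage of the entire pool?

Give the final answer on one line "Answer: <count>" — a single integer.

input #1 (v=2): covers B1=T, B3=F, B4=F, B5=T, B6=S
input #2 (v=35): covers B1=F, B2=F, B3=T, B3=F, B4=T, B5=T, B6=E, B7=E
input #3 (v=8): covers B1=F, B2=T, B3=F, B4=F, B5=T, B6=S
input #4 (v=3): covers B1=T, B3=F, B4=F, B5=T, B6=S
input #5 (v=25): covers B1=F, B2=T, B3=T, B3=F, B4=T, B5=T, B6=E, B7=E
input #6 (v=5): covers B1=T, B3=F, B4=F, B5=T, B6=S
input #7 (v=21): covers B1=F, B2=T, B3=T, B3=F, B4=T, B5=T, B6=E, B7=E
input #8 (v=17): covers B1=F, B2=T, B3=F, B4=T, B5=T, B6=E, B7=E
input #9 (v=26): covers B1=F, B2=T, B3=T, B3=F, B4=T, B5=T, B6=E, B7=E
input #10 (v=15): covers B1=F, B2=F, B3=T, B3=F, B4=T, B5=T, B6=E, B7=E
pool-wide coverage (12 outcomes): B1=T, B1=F, B2=T, B2=F, B3=T, B3=F, B4=T, B4=F, B5=T, B6=S, B6=E, B7=E
no size-1 subset reaches all 12 outcomes (best union: 8/12)
no size-2 subset reaches all 12 outcomes (best union: 11/12)
size 3: inputs {1, 2, 3} cover all 12 outcomes, and no lexicographically smaller subset of this size does

Answer: 3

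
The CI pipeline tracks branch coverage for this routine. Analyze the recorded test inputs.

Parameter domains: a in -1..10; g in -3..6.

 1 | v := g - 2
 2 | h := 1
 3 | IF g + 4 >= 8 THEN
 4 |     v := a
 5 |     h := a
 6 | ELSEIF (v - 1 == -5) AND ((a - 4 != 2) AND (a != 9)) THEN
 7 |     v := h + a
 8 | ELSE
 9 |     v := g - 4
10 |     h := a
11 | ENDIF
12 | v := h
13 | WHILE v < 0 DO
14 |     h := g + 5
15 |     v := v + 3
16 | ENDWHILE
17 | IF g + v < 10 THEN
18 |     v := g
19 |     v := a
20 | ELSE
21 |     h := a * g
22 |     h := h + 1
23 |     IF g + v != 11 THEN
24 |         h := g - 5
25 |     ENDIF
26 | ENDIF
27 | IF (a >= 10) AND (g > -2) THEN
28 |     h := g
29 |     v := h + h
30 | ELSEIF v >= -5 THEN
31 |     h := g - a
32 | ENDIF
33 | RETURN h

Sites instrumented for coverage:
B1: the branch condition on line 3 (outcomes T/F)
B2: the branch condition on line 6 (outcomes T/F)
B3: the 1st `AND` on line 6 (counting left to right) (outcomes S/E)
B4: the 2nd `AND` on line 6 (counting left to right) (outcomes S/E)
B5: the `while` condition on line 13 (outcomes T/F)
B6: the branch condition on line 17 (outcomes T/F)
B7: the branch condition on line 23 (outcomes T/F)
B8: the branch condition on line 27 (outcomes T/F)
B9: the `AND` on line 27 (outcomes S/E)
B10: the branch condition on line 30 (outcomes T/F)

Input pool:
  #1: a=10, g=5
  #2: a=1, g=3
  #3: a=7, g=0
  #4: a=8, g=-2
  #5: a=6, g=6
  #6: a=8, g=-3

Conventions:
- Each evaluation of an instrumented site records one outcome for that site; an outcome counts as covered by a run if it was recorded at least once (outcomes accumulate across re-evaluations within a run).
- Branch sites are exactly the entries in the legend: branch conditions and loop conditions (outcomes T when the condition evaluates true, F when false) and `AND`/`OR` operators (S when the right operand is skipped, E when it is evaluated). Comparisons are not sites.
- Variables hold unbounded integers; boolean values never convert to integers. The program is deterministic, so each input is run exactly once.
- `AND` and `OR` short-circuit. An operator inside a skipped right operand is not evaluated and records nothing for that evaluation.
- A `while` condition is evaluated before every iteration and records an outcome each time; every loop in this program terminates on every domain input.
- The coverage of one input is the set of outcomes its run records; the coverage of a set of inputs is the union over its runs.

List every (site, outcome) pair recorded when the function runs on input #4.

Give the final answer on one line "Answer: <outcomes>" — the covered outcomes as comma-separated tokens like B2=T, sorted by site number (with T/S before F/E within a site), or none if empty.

Running input #4 (a=8, g=-2), event by event:
  B1->F, B3->E, B4->E, B2->T, B5->F, B6->T, B9->S, B8->F, B10->T
distinct outcomes covered: B1=F, B2=T, B3=E, B4=E, B5=F, B6=T, B8=F, B9=S, B10=T

Answer: B1=F, B2=T, B3=E, B4=E, B5=F, B6=T, B8=F, B9=S, B10=T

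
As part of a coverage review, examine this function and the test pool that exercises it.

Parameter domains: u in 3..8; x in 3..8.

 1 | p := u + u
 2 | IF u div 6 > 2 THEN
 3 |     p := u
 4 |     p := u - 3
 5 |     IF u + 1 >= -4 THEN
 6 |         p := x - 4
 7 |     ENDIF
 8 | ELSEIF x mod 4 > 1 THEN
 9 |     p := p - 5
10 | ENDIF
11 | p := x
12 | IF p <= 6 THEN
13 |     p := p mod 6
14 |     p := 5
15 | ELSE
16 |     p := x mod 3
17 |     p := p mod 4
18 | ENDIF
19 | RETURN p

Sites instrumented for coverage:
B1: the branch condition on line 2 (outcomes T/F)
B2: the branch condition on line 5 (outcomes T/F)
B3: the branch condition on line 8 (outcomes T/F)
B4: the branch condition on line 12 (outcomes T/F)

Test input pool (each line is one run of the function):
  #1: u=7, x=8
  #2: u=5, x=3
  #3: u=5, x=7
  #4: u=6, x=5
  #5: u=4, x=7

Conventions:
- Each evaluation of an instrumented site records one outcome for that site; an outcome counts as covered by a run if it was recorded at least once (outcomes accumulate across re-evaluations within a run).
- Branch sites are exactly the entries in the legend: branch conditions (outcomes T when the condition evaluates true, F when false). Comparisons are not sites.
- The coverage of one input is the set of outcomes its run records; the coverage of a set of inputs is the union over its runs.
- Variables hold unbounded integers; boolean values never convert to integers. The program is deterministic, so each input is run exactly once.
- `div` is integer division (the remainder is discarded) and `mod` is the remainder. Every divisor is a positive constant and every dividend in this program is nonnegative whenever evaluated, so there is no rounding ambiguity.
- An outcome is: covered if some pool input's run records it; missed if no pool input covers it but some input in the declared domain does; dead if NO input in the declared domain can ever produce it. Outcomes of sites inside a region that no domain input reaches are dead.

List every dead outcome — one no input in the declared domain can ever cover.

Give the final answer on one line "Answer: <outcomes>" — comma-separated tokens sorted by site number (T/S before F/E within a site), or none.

checking every outcome against all 36 domain inputs:
  B1=T: no domain input ever produces it -> dead
  B2=T: no domain input ever produces it -> dead
  B2=F: no domain input ever produces it -> dead
  reachable outcomes have witnesses, e.g. B1=F (e.g. u=3, x=3), B3=T (e.g. u=3, x=3), B3=F (e.g. u=3, x=4), B4=T (e.g. u=3, x=3)

Answer: B1=T, B2=T, B2=F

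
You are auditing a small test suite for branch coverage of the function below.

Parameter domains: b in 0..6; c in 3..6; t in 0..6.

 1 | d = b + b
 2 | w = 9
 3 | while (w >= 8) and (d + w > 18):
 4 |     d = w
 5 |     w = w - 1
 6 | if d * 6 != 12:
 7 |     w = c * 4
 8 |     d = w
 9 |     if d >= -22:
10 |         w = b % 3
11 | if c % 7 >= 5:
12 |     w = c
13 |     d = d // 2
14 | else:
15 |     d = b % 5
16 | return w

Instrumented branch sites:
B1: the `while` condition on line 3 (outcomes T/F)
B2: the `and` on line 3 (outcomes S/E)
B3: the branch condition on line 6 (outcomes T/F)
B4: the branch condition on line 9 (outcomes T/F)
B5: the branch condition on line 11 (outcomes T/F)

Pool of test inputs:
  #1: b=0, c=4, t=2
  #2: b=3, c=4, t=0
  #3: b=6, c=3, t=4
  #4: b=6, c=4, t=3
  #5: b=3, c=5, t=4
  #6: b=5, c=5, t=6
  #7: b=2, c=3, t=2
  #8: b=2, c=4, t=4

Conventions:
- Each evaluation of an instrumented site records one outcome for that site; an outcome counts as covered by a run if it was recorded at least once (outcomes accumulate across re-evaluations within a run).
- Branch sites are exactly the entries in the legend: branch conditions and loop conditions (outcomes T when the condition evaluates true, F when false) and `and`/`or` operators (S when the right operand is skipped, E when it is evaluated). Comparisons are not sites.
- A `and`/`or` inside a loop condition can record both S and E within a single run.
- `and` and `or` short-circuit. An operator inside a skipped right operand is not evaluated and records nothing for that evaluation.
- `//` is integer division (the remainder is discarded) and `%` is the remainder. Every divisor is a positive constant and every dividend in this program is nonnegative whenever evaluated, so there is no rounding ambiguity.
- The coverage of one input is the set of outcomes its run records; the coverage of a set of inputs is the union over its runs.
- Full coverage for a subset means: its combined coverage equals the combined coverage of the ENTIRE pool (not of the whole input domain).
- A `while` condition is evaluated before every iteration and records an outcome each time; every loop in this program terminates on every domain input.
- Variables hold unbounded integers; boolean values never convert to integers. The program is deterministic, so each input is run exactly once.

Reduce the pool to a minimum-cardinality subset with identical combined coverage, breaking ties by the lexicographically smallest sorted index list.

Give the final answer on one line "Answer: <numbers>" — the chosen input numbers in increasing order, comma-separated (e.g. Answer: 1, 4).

input #1 (b=0, c=4, t=2): events B2->E, B1->F, B3->T, B4->T, B5->F; covers B1=F, B2=E, B3=T, B4=T, B5=F
input #2 (b=3, c=4, t=0): events B2->E, B1->F, B3->T, B4->T, B5->F; covers B1=F, B2=E, B3=T, B4=T, B5=F
input #3 (b=6, c=3, t=4): events B2->E, B1->T, B2->E, B1->F, B3->T, B4->T, B5->F; covers B1=T, B1=F, B2=E, B3=T, B4=T, B5=F
input #4 (b=6, c=4, t=3): events B2->E, B1->T, B2->E, B1->F, B3->T, B4->T, B5->F; covers B1=T, B1=F, B2=E, B3=T, B4=T, B5=F
input #5 (b=3, c=5, t=4): events B2->E, B1->F, B3->T, B4->T, B5->T; covers B1=F, B2=E, B3=T, B4=T, B5=T
input #6 (b=5, c=5, t=6): events B2->E, B1->T, B2->E, B1->F, B3->T, B4->T, B5->T; covers B1=T, B1=F, B2=E, B3=T, B4=T, B5=T
input #7 (b=2, c=3, t=2): events B2->E, B1->F, B3->T, B4->T, B5->F; covers B1=F, B2=E, B3=T, B4=T, B5=F
input #8 (b=2, c=4, t=4): events B2->E, B1->F, B3->T, B4->T, B5->F; covers B1=F, B2=E, B3=T, B4=T, B5=F
union over all inputs: B1=T, B1=F, B2=E, B3=T, B4=T, B5=T, B5=F (7 outcomes)
checked all size-1 subsets: none covers 7 outcomes (max 6/7)
inputs {1, 6} (size 2) cover everything; no size-2 subset with a lexicographically smaller index list covers all 7

Answer: 1, 6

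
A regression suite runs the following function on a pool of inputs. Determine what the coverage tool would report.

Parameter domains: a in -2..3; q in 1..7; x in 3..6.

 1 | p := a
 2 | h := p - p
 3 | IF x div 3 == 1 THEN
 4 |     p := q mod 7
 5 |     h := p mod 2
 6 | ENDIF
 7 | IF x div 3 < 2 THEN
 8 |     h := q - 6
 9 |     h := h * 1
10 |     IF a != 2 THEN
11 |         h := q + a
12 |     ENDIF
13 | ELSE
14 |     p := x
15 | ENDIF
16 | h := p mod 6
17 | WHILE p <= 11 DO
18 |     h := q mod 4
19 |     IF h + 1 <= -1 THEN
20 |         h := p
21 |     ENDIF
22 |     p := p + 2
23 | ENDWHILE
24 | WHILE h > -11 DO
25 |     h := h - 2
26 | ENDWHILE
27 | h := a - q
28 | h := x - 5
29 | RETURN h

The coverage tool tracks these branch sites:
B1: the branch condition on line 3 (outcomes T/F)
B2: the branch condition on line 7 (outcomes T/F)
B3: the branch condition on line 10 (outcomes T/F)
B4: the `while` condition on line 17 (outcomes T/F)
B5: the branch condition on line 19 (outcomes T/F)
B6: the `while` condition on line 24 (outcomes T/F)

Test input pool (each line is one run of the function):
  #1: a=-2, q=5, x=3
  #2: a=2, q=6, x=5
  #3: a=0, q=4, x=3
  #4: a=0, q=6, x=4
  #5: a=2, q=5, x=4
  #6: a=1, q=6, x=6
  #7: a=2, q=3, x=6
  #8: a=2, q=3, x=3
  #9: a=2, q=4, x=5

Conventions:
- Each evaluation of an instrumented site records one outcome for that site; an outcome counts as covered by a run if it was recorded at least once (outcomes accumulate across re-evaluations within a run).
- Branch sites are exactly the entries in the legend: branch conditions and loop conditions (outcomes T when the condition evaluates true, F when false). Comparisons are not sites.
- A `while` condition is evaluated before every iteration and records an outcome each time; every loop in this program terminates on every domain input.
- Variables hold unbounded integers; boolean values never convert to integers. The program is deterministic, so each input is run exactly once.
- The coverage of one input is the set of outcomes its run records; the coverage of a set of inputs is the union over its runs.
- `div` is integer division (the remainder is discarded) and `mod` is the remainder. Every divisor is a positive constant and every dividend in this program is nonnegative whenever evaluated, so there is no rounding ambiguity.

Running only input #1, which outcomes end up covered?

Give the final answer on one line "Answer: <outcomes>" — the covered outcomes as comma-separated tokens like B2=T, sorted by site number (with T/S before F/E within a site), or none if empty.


Event log for input #1 (a=-2, q=5, x=3):
  B1->T, B2->T, B3->T, B4->T, B5->F, B4->T, B5->F, B4->T, B5->F, B4->T
  B5->F, B4->F, B6->T, B6->T, B6->T, B6->T, B6->T, B6->T, B6->F
collecting distinct outcomes: B1=T, B2=T, B3=T, B4=T, B4=F, B5=F, B6=T, B6=F
Answer: B1=T, B2=T, B3=T, B4=T, B4=F, B5=F, B6=T, B6=F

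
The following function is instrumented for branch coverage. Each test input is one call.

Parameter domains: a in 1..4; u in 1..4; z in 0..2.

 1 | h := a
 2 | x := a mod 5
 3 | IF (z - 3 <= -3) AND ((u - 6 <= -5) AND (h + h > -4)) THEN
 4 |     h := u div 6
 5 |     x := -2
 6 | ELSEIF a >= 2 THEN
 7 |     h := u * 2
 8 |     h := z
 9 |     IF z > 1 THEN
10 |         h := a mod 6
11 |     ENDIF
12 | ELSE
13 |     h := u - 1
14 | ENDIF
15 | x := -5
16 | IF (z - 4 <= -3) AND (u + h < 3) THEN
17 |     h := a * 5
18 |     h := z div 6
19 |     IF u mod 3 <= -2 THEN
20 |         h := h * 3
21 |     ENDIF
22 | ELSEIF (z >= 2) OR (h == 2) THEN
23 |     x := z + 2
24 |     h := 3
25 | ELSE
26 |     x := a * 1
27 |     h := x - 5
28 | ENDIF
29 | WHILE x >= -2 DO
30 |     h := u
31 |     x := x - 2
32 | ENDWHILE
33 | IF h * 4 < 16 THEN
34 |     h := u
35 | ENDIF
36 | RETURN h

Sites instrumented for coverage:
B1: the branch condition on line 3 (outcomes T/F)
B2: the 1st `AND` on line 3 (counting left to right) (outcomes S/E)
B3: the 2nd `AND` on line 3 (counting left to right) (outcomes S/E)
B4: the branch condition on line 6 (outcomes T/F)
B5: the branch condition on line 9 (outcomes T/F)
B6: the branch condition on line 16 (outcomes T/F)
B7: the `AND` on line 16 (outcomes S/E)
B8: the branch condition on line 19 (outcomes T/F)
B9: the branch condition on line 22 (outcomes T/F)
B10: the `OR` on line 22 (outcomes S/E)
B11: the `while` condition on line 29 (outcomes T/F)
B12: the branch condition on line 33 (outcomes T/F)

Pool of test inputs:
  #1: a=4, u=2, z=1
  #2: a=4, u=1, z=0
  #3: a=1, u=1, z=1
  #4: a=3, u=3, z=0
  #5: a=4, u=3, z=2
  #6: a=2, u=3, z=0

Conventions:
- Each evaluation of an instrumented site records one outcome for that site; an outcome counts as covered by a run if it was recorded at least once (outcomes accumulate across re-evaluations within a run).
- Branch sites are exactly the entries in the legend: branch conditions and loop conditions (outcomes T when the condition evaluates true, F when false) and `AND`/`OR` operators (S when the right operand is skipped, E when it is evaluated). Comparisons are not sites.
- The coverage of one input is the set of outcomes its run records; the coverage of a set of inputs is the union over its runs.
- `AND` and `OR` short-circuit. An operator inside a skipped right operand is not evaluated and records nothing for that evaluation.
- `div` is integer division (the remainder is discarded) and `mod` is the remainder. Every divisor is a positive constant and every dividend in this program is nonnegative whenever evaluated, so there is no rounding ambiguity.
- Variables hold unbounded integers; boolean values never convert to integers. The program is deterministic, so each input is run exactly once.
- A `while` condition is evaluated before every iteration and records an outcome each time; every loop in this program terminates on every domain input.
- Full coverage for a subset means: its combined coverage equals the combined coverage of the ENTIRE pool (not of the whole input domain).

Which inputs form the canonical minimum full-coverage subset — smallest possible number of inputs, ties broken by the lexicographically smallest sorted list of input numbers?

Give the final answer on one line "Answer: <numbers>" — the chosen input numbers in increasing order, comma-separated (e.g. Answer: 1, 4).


input #1 (a=4, u=2, z=1): events B2->S, B1->F, B4->T, B5->F, B7->E, B6->F, B10->E, B9->F, B11->T, B11->T, B11->T, B11->T, B11->F, B12->T; covers B1=F, B2=S, B4=T, B5=F, B6=F, B7=E, B9=F, B10=E, B11=T, B11=F, B12=T
input #2 (a=4, u=1, z=0): events B2->E, B3->E, B1->T, B7->E, B6->T, B8->F, B11->F, B12->T; covers B1=T, B2=E, B3=E, B6=T, B7=E, B8=F, B11=F, B12=T
input #3 (a=1, u=1, z=1): events B2->S, B1->F, B4->F, B7->E, B6->T, B8->F, B11->F, B12->T; covers B1=F, B2=S, B4=F, B6=T, B7=E, B8=F, B11=F, B12=T
input #4 (a=3, u=3, z=0): events B2->E, B3->S, B1->F, B4->T, B5->F, B7->E, B6->F, B10->E, B9->F, B11->T, B11->T, B11->T, B11->F, B12->T; covers B1=F, B2=E, B3=S, B4=T, B5=F, B6=F, B7=E, B9=F, B10=E, B11=T, B11=F, B12=T
input #5 (a=4, u=3, z=2): events B2->S, B1->F, B4->T, B5->T, B7->S, B6->F, B10->S, B9->T, B11->T, B11->T, B11->T, B11->T, B11->F, B12->T; covers B1=F, B2=S, B4=T, B5=T, B6=F, B7=S, B9=T, B10=S, B11=T, B11=F, B12=T
input #6 (a=2, u=3, z=0): events B2->E, B3->S, B1->F, B4->T, B5->F, B7->E, B6->F, B10->E, B9->F, B11->T, B11->T, B11->T, B11->F, B12->T; covers B1=F, B2=E, B3=S, B4=T, B5=F, B6=F, B7=E, B9=F, B10=E, B11=T, B11=F, B12=T
union over all inputs: B1=T, B1=F, B2=S, B2=E, B3=S, B3=E, B4=T, B4=F, B5=T, B5=F, B6=T, B6=F, B7=S, B7=E, B8=F, B9=T, B9=F, B10=S, B10=E, B11=T, B11=F, B12=T (22 outcomes)
checked all size-1 subsets: none covers 22 outcomes (max 12/22)
checked all size-2 subsets: none covers 22 outcomes (max 17/22)
checked all size-3 subsets: none covers 22 outcomes (max 21/22)
inputs {2, 3, 4, 5} (size 4) cover everything; no size-4 subset with a lexicographically smaller index list covers all 22
Answer: 2, 3, 4, 5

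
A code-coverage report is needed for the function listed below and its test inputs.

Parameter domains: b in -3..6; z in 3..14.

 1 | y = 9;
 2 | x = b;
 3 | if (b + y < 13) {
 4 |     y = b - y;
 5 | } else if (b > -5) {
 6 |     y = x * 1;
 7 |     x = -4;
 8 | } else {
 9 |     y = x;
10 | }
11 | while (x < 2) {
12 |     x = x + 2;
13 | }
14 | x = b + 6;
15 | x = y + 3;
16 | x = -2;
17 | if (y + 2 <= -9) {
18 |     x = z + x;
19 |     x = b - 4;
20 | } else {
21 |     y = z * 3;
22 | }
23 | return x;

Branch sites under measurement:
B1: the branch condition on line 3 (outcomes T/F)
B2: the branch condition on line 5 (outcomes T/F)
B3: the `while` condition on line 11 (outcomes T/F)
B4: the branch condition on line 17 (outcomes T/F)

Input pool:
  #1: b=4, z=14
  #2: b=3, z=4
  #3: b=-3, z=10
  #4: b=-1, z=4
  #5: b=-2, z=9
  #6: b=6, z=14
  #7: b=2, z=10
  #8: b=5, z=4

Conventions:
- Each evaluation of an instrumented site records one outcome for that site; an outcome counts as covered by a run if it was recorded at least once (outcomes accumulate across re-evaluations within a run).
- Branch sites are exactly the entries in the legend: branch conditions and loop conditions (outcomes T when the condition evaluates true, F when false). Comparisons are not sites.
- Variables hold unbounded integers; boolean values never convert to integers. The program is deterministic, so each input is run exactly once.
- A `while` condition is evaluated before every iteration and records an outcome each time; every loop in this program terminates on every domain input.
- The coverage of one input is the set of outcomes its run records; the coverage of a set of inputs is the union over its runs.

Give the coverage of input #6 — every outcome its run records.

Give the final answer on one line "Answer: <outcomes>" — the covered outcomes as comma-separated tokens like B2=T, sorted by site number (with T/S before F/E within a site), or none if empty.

Running input #6 (b=6, z=14), event by event:
  B1->F, B2->T, B3->T, B3->T, B3->T, B3->F, B4->F
as a set, this run covers: B1=F, B2=T, B3=T, B3=F, B4=F

Answer: B1=F, B2=T, B3=T, B3=F, B4=F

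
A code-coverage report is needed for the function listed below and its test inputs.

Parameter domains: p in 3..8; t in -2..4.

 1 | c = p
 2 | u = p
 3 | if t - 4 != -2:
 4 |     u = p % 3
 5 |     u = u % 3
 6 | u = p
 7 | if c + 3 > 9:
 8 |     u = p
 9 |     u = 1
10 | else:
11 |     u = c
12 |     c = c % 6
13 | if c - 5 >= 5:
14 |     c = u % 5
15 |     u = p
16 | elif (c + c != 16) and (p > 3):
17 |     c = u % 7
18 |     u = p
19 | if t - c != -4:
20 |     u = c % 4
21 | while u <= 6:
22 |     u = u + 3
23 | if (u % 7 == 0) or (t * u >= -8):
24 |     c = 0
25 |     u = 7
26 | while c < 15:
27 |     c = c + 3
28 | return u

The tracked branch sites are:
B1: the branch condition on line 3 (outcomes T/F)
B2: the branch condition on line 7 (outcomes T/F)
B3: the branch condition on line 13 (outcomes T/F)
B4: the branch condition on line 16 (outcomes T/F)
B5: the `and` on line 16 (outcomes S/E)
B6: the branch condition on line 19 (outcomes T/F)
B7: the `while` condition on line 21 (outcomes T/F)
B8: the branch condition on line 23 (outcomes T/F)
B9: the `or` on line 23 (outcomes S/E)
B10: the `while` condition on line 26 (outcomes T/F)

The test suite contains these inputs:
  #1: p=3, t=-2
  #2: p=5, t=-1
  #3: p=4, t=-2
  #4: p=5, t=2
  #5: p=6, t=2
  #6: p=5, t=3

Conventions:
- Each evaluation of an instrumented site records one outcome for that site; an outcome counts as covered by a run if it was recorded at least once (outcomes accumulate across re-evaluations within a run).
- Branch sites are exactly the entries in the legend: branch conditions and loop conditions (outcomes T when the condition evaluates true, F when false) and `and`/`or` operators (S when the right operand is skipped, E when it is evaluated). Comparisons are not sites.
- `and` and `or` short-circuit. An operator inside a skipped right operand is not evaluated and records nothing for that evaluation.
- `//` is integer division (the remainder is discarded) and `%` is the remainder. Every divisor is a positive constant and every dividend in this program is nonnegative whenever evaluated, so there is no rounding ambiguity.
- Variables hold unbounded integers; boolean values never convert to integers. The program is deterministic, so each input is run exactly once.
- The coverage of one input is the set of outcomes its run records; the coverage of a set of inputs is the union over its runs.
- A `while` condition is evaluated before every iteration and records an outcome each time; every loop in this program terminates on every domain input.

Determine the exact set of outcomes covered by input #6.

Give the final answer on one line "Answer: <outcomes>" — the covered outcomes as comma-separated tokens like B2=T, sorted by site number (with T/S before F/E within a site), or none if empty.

Simulating input #6 (p=5, t=3) step by step:
  B1->T, B2->F, B3->F, B5->E, B4->T, B6->T, B7->T, B7->T, B7->F, B9->S
  B8->T, B10->T, B10->T, B10->T, B10->T, B10->T, B10->F
collecting distinct outcomes: B1=T, B2=F, B3=F, B4=T, B5=E, B6=T, B7=T, B7=F, B8=T, B9=S, B10=T, B10=F

Answer: B1=T, B2=F, B3=F, B4=T, B5=E, B6=T, B7=T, B7=F, B8=T, B9=S, B10=T, B10=F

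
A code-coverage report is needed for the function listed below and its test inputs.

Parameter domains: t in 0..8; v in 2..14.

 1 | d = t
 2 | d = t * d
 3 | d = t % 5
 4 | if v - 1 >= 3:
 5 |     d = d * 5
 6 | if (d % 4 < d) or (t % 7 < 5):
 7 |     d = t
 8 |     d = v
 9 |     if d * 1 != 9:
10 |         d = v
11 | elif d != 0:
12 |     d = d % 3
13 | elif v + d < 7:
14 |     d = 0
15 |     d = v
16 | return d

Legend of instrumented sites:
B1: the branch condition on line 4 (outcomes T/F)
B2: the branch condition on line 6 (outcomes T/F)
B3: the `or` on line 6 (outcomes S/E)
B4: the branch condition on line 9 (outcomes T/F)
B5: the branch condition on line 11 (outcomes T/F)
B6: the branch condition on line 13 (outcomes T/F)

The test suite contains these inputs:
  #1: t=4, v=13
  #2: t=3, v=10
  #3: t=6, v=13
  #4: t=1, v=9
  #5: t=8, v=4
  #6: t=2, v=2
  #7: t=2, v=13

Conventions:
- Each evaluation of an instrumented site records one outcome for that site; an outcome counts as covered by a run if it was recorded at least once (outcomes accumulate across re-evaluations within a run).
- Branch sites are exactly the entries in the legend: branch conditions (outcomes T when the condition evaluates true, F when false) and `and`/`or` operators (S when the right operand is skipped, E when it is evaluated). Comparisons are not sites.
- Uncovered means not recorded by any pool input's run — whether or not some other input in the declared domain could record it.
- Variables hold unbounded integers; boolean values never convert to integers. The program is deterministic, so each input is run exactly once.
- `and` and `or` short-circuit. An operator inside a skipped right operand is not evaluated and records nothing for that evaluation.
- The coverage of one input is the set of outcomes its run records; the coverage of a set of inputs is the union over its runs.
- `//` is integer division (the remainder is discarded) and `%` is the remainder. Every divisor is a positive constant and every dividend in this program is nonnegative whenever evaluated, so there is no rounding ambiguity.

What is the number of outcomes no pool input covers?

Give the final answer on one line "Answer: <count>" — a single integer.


run #1 (t=4, v=13) runs B1->T, B3->S, B2->T, B4->T; records B1=T, B2=T, B3=S, B4=T
run #2 (t=3, v=10) runs B1->T, B3->S, B2->T, B4->T; records B1=T, B2=T, B3=S, B4=T
run #3 (t=6, v=13) runs B1->T, B3->S, B2->T, B4->T; records B1=T, B2=T, B3=S, B4=T
run #4 (t=1, v=9) runs B1->T, B3->S, B2->T, B4->F; records B1=T, B2=T, B3=S, B4=F
run #5 (t=8, v=4) runs B1->T, B3->S, B2->T, B4->T; records B1=T, B2=T, B3=S, B4=T
run #6 (t=2, v=2) runs B1->F, B3->E, B2->T, B4->T; records B1=F, B2=T, B3=E, B4=T
run #7 (t=2, v=13) runs B1->T, B3->S, B2->T, B4->T; records B1=T, B2=T, B3=S, B4=T
union over the pool: B1=T, B1=F, B2=T, B3=S, B3=E, B4=T, B4=F
uncovered (5 of 12): B2=F, B5=T, B5=F, B6=T, B6=F
Answer: 5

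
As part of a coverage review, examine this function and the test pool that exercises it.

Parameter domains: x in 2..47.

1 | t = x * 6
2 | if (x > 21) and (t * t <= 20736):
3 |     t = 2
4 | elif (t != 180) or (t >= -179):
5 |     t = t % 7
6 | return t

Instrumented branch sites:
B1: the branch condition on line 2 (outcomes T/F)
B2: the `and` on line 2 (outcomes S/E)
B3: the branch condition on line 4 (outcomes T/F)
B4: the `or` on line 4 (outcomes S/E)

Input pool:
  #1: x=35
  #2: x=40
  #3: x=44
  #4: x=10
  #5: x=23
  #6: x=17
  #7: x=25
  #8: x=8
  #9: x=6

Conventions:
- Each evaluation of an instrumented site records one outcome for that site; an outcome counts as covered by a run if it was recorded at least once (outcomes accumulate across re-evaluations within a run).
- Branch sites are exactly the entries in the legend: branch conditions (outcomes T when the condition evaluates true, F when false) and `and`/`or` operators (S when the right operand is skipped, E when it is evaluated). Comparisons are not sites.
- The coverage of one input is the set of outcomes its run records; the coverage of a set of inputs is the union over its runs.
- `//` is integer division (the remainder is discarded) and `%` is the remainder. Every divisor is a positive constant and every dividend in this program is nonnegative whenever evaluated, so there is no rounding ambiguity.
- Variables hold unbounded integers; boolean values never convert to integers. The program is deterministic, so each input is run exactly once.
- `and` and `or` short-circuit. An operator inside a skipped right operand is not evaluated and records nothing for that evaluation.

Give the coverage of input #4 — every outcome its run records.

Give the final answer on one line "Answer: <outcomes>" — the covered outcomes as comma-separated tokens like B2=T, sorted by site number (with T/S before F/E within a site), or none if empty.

Simulating input #4 (x=10) step by step:
  B2->S, B1->F, B4->S, B3->T
deduplicating events, the covered set is: B1=F, B2=S, B3=T, B4=S

Answer: B1=F, B2=S, B3=T, B4=S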